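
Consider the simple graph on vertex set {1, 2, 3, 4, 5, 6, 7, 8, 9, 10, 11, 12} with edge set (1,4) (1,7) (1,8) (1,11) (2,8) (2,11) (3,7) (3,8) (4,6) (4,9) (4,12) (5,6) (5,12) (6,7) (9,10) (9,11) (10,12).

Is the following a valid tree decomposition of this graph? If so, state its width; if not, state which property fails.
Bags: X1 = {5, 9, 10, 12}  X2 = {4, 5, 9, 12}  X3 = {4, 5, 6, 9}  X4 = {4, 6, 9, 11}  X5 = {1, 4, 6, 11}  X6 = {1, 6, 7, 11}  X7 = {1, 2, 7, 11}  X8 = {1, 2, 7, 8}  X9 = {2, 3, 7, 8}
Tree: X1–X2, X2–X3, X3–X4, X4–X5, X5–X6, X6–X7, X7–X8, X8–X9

Yes; width 3.

Vertex coverage: the bags together contain {1, 2, 3, 4, 5, 6, 7, 8, 9, 10, 11, 12}, the full vertex set. Edge coverage: each edge of G has both endpoints in at least one bag. Running intersection: for every vertex, the bags containing it form a connected subtree. All three properties hold, so this is a valid tree decomposition of width max|bag| − 1 = 3, and hence tw(G) ≤ 3.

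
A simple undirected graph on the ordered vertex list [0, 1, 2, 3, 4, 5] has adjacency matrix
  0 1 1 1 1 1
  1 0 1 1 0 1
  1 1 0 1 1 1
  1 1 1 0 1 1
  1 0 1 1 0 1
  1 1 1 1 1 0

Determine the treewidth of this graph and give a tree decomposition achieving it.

Treewidth 4.
Bags: B1 = {0, 2, 3, 4, 5}  B2 = {0, 1, 2, 3, 5}
Tree: B1–B2

Each bag holds 5 vertices, so the decomposition has width 4, which upper-bounds the treewidth. For the lower bound, the 5 vertices {0, 1, 2, 3, 5} are pairwise adjacent, and any tree decomposition puts a clique entirely inside one bag — forcing width ≥ 4. Hence tw(G) = 4 exactly.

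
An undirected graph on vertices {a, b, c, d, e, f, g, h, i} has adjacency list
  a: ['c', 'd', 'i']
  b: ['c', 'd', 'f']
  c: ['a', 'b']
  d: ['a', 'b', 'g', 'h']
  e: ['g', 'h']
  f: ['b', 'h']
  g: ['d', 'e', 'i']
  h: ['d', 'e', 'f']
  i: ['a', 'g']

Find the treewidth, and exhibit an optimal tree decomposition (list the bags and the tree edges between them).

Treewidth 3.
One such decomposition:
Bags: B1 = {e, g, h, i}  B2 = {d, g, h, i}  B3 = {a, d, h, i}  B4 = {a, d, f, h}  B5 = {a, b, d, f}  B6 = {a, b, c, f}
Tree: B1–B2, B2–B3, B3–B4, B4–B5, B5–B6

Every bag has size at most 4, so the width is 4 − 1 = 3 and tw(G) ≤ 3. For the lower bound: the 4 vertex sets {e,g,i}, {h}, {d}, {a,b,c,f} are disjoint, each induces a connected subgraph, and every pair is joined by at least one edge of G. Contracting each set to a single vertex therefore yields K_{4} as a minor, and since treewidth is minor-monotone, tw(G) ≥ tw(K_{4}) = 3. Hence tw(G) = 3 exactly.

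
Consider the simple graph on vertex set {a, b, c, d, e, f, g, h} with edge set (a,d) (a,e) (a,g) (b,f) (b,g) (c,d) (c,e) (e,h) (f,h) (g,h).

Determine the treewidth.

A width-2 tree decomposition is:
Bags: B1 = {c, d, e}  B2 = {a, d, e}  B3 = {a, e, h}  B4 = {a, g, h}  B5 = {f, g, h}  B6 = {b, f, g}
Tree: B1–B2, B2–B3, B3–B4, B4–B5, B5–B6
Every bag has size at most 3, so the width is 3 − 1 = 2 and tw(G) ≤ 2. The edges c–d–a–e–c form a cycle, so G is not a tree and its treewidth is at least 2. The upper and lower bounds meet at 2, so that is the treewidth.

2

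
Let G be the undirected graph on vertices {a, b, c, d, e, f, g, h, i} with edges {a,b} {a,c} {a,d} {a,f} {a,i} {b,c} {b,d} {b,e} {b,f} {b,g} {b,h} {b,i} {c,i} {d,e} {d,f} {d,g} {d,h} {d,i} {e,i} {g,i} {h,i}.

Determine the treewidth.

3

A width-3 tree decomposition is:
Bags: B1 = {a, b, d, i}  B2 = {a, b, d, f}  B3 = {b, d, h, i}  B4 = {b, d, g, i}  B5 = {a, b, c, i}  B6 = {b, d, e, i}
Tree: B1–B2, B1–B3, B3–B4, B1–B5, B4–B6
The largest bag has 4 vertices, giving width 3; this decomposition certifies tw(G) ≤ 3. On the other hand G contains the 4-clique {a, b, d, f}. A clique must lie in a single bag of any decomposition, so no decomposition can have width below 3. Hence tw(G) = 3 exactly.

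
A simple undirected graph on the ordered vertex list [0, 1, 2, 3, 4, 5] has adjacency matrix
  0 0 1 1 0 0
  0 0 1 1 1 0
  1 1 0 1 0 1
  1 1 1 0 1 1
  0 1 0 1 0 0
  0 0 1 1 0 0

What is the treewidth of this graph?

A width-2 tree decomposition is:
Bags: B1 = {1, 2, 3}  B2 = {0, 2, 3}  B3 = {2, 3, 5}  B4 = {1, 3, 4}
Tree: B1–B2, B1–B3, B1–B4
The largest bag has 3 vertices, giving width 2; this decomposition certifies tw(G) ≤ 2. Conversely, {0, 2, 3} is a clique of size 3, and the vertices of any clique must share a bag in every tree decomposition; so some bag has ≥ 3 vertices and tw(G) ≥ 2. Hence tw(G) = 2 exactly.

2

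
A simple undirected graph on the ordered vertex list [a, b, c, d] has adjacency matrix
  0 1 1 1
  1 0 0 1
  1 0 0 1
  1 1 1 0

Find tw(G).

2

A width-2 tree decomposition is:
Bags: B1 = {a, c, d}  B2 = {a, b, d}
Tree: B1–B2
The largest bag has 3 vertices, giving width 2; this decomposition certifies tw(G) ≤ 2. For the lower bound, the 3 vertices {a, c, d} are pairwise adjacent, and any tree decomposition puts a clique entirely inside one bag — forcing width ≥ 2. Therefore the treewidth is 2.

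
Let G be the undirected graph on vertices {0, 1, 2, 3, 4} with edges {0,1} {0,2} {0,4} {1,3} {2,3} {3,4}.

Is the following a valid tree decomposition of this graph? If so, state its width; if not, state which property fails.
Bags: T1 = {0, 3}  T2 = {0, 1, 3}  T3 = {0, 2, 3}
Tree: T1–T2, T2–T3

No — vertex 4 appears in no bag.

A tree decomposition must satisfy three properties: every vertex lies in some bag; for every edge, both endpoints lie together in some bag; and for every vertex, the bags containing it form a connected subtree. Here vertex 4 appears in no bag, so the decomposition is invalid.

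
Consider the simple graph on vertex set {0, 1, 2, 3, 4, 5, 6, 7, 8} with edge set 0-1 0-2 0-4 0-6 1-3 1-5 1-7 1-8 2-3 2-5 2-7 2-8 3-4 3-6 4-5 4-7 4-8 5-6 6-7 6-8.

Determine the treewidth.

4

A width-4 tree decomposition is:
Bags: B1 = {1, 2, 3, 4, 6}  B2 = {1, 2, 4, 5, 6}  B3 = {1, 2, 4, 6, 8}  B4 = {1, 2, 4, 6, 7}  B5 = {0, 1, 2, 4, 6}
Tree: B1–B2, B2–B3, B3–B4, B4–B5
Every bag has size at most 5, so the width is 5 − 1 = 4 and tw(G) ≤ 4. For the lower bound: the 5 vertex sets {3,6}, {4,5}, {2,8}, {1}, {7} are disjoint, each induces a connected subgraph, and every pair is joined by at least one edge of G. Contracting each set to a single vertex therefore yields K_{5} as a minor, and since treewidth is minor-monotone, tw(G) ≥ tw(K_{5}) = 4. Combining the bounds, tw(G) = 4.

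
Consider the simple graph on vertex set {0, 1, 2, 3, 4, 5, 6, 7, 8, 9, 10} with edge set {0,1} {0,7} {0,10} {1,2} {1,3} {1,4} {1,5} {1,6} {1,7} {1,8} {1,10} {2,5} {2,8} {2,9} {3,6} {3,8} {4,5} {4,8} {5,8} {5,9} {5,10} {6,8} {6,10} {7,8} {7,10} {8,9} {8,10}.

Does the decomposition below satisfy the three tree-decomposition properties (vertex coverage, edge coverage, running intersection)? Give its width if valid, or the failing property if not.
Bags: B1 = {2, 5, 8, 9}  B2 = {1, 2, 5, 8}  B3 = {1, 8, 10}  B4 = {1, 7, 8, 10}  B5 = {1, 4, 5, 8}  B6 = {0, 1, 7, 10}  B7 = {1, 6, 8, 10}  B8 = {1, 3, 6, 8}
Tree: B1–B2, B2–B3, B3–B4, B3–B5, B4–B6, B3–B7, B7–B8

A tree decomposition must satisfy three properties: every vertex lies in some bag; for every edge, both endpoints lie together in some bag; and for every vertex, the bags containing it form a connected subtree. Here edge (5,10) lies in no bag, so the decomposition is invalid.

No — edge (5,10) lies in no bag.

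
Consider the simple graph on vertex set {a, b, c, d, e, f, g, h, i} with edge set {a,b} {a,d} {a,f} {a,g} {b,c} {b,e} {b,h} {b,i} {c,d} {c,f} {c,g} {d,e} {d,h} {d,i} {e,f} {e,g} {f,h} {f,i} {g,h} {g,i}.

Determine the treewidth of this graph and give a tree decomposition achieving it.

Treewidth 4.
Bags: B1 = {a, b, d, f, g}  B2 = {b, d, e, f, g}  B3 = {b, c, d, f, g}  B4 = {b, d, f, g, i}  B5 = {b, d, f, g, h}
Tree: B1–B2, B2–B3, B3–B4, B4–B5

Every bag has size at most 5, so the width is 5 − 1 = 4 and tw(G) ≤ 4. For the lower bound: the 5 vertex sets {a,f}, {e,g}, {b,c}, {d}, {i} are disjoint, each induces a connected subgraph, and every pair is joined by at least one edge of G. Contracting each set to a single vertex therefore yields K_{5} as a minor, and since treewidth is minor-monotone, tw(G) ≥ tw(K_{5}) = 4. Therefore the treewidth is 4.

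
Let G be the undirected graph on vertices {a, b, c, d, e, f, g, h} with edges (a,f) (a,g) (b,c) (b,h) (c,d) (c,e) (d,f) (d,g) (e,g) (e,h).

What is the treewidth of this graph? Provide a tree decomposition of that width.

Treewidth 2.
One such decomposition:
Bags: B1 = {a, d, f}  B2 = {a, d, g}  B3 = {c, d, g}  B4 = {c, e, g}  B5 = {b, c, e}  B6 = {b, e, h}
Tree: B1–B2, B2–B3, B3–B4, B4–B5, B5–B6

The largest bag has 3 vertices, giving width 2; this decomposition certifies tw(G) ≤ 2. For the lower bound, G contains the cycle f–a–g–d–f, so G is not a forest; only forests have treewidth ≤ 1, hence tw(G) ≥ 2. The upper and lower bounds meet at 2, so that is the treewidth.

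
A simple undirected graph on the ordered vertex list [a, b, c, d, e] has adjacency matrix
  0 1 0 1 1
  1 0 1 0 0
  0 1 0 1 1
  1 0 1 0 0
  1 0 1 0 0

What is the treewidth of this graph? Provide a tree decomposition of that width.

The largest bag has 3 vertices, giving width 2; this decomposition certifies tw(G) ≤ 2. The edges c–b–a–d–c form a cycle, so G is not a tree and its treewidth is at least 2. Hence tw(G) = 2 exactly.

Treewidth 2.
Bags: B1 = {a, b, c}  B2 = {a, c, d}  B3 = {a, c, e}
Tree: B1–B2, B2–B3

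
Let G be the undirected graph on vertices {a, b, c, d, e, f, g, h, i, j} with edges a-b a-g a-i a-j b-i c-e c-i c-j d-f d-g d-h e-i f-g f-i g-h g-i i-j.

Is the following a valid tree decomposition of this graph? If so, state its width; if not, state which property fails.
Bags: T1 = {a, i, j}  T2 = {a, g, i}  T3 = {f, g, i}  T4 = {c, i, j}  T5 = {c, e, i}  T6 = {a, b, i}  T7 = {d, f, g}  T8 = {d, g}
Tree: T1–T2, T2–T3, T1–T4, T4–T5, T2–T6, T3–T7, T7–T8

A tree decomposition must satisfy three properties: every vertex lies in some bag; for every edge, both endpoints lie together in some bag; and for every vertex, the bags containing it form a connected subtree. Here vertex h appears in no bag, so the decomposition is invalid.

No — vertex h appears in no bag.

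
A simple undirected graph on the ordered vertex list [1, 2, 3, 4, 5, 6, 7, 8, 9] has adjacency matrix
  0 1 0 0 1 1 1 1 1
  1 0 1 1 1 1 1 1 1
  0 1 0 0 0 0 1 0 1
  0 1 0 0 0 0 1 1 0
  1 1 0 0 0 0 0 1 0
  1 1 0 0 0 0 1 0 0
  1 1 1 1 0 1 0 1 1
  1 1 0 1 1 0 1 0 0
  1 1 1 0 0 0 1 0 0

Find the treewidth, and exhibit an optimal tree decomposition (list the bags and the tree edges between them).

Treewidth 3.
One such decomposition:
Bags: B1 = {1, 2, 7, 9}  B2 = {1, 2, 6, 7}  B3 = {1, 2, 7, 8}  B4 = {2, 4, 7, 8}  B5 = {2, 3, 7, 9}  B6 = {1, 2, 5, 8}
Tree: B1–B2, B2–B3, B3–B4, B1–B5, B3–B6

Every bag has size at most 4, so the width is 4 − 1 = 3 and tw(G) ≤ 3. Conversely, {1, 2, 5, 8} is a clique of size 4, and the vertices of any clique must share a bag in every tree decomposition; so some bag has ≥ 4 vertices and tw(G) ≥ 3. Combining the bounds, tw(G) = 3.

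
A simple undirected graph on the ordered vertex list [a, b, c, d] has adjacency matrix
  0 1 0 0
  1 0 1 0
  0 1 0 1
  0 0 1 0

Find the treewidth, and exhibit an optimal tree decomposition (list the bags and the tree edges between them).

Each bag holds 2 vertices, so the decomposition has width 1, which upper-bounds the treewidth. G has an edge, so its treewidth is at least 1. Hence tw(G) = 1 exactly.

Treewidth 1.
Bags: B1 = {c, d}  B2 = {b, c}  B3 = {a, b}
Tree: B1–B2, B2–B3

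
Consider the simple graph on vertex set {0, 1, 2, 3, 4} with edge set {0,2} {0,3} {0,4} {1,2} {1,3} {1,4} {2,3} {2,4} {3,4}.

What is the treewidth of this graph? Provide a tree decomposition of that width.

The largest bag has 4 vertices, giving width 3; this decomposition certifies tw(G) ≤ 3. Conversely, {0, 2, 3, 4} is a clique of size 4, and the vertices of any clique must share a bag in every tree decomposition; so some bag has ≥ 4 vertices and tw(G) ≥ 3. Therefore the treewidth is 3.

Treewidth 3.
Bags: B1 = {0, 2, 3, 4}  B2 = {1, 2, 3, 4}
Tree: B1–B2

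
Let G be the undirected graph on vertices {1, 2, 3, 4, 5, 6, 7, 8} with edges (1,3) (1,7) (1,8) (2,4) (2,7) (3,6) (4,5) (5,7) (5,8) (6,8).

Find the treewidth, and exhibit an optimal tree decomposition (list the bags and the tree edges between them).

Treewidth 2.
Bags: B1 = {2, 4, 7}  B2 = {4, 5, 7}  B3 = {1, 5, 7}  B4 = {1, 5, 8}  B5 = {1, 3, 8}  B6 = {3, 6, 8}
Tree: B1–B2, B2–B3, B3–B4, B4–B5, B5–B6

Each bag holds 3 vertices, so the decomposition has width 2, which upper-bounds the treewidth. Since 2–4–5–7–2 is a cycle in G, G is not acyclic. Forests are exactly the graphs of treewidth ≤ 1, so tw(G) ≥ 2. Combining the bounds, tw(G) = 2.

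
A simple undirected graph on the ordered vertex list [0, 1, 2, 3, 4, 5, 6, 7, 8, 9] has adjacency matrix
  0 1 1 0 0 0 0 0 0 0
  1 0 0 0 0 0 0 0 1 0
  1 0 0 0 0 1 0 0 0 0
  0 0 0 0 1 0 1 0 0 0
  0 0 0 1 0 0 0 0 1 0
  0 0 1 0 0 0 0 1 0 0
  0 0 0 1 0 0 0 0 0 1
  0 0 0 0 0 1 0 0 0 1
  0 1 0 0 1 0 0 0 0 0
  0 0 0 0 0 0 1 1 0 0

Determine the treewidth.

A width-2 tree decomposition is:
Bags: B1 = {3, 4, 6}  B2 = {4, 6, 9}  B3 = {4, 7, 9}  B4 = {4, 5, 7}  B5 = {2, 4, 5}  B6 = {0, 2, 4}  B7 = {0, 1, 4}  B8 = {1, 4, 8}
Tree: B1–B2, B2–B3, B3–B4, B4–B5, B5–B6, B6–B7, B7–B8
Each bag holds 3 vertices, so the decomposition has width 2, which upper-bounds the treewidth. Since 4–3–6–9–7–5–2–0–1–8–4 is a cycle in G, G is not acyclic. Forests are exactly the graphs of treewidth ≤ 1, so tw(G) ≥ 2. Hence tw(G) = 2 exactly.

2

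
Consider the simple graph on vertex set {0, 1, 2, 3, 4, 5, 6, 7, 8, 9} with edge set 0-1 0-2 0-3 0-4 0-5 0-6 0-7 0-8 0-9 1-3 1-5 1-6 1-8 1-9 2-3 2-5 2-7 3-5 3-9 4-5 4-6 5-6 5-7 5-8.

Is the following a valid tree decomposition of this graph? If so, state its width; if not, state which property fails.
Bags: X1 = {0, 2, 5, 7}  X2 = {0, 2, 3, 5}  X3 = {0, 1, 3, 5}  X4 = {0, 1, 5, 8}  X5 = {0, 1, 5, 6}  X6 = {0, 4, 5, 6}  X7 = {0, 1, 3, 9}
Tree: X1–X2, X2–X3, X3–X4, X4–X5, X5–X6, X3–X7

Yes; width 3.

Checking the three conditions: (i) the bags cover all of {0, 1, 2, 3, 4, 5, 6, 7, 8, 9}; (ii) for each edge, some bag contains both endpoints; (iii) the bags containing any fixed vertex form a subtree. All hold, so the decomposition is valid with width 4 − 1 = 3.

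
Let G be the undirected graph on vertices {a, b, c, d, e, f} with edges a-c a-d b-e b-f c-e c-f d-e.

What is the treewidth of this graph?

2

A width-2 tree decomposition is:
Bags: B1 = {b, c, f}  B2 = {b, c, e}  B3 = {a, c, e}  B4 = {a, d, e}
Tree: B1–B2, B2–B3, B3–B4
The largest bag has 3 vertices, giving width 2; this decomposition certifies tw(G) ≤ 2. For the lower bound, G contains the cycle f–b–e–c–f, so G is not a forest; only forests have treewidth ≤ 1, hence tw(G) ≥ 2. Hence tw(G) = 2 exactly.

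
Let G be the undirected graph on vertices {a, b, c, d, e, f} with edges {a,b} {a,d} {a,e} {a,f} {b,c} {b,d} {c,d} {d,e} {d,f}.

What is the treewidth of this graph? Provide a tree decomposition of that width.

The largest bag has 3 vertices, giving width 2; this decomposition certifies tw(G) ≤ 2. On the other hand G contains the 3-clique {b, c, d}. A clique must lie in a single bag of any decomposition, so no decomposition can have width below 2. Hence tw(G) = 2 exactly.

Treewidth 2.
Bags: B1 = {a, b, d}  B2 = {b, c, d}  B3 = {a, d, f}  B4 = {a, d, e}
Tree: B1–B2, B1–B3, B3–B4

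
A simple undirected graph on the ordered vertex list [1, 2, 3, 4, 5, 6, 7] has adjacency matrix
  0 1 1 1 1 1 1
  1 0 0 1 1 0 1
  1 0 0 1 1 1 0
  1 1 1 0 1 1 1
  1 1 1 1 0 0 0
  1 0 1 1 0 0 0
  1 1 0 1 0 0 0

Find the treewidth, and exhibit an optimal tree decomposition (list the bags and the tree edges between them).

Every bag has size at most 4, so the width is 4 − 1 = 3 and tw(G) ≤ 3. On the other hand G contains the 4-clique {1, 2, 4, 5}. A clique must lie in a single bag of any decomposition, so no decomposition can have width below 3. Hence tw(G) = 3 exactly.

Treewidth 3.
One optimal decomposition is:
Bags: B1 = {1, 3, 4, 6}  B2 = {1, 3, 4, 5}  B3 = {1, 2, 4, 5}  B4 = {1, 2, 4, 7}
Tree: B1–B2, B2–B3, B3–B4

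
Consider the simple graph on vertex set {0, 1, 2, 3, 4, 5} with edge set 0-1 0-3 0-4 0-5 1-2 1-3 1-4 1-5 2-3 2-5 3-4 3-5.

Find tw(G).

A width-3 tree decomposition is:
Bags: B1 = {0, 1, 3, 4}  B2 = {0, 1, 3, 5}  B3 = {1, 2, 3, 5}
Tree: B1–B2, B2–B3
Every bag has size at most 4, so the width is 4 − 1 = 3 and tw(G) ≤ 3. For the lower bound, the 4 vertices {0, 1, 3, 4} are pairwise adjacent, and any tree decomposition puts a clique entirely inside one bag — forcing width ≥ 3. Combining the bounds, tw(G) = 3.

3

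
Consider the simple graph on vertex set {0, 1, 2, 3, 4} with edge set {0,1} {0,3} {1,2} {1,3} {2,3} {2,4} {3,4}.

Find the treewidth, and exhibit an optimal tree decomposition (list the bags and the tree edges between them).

Treewidth 2.
One optimal decomposition is:
Bags: B1 = {2, 3, 4}  B2 = {1, 2, 3}  B3 = {0, 1, 3}
Tree: B1–B2, B2–B3

Each bag holds 3 vertices, so the decomposition has width 2, which upper-bounds the treewidth. For the lower bound, the 3 vertices {0, 1, 3} are pairwise adjacent, and any tree decomposition puts a clique entirely inside one bag — forcing width ≥ 2. Combining the bounds, tw(G) = 2.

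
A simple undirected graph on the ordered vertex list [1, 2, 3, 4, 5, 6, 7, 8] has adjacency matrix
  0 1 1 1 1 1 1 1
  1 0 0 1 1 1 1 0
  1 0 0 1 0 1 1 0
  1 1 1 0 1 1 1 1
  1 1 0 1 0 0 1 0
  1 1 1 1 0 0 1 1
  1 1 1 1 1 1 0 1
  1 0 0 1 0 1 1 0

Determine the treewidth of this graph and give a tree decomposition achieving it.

Treewidth 4.
One optimal decomposition is:
Bags: B1 = {1, 2, 4, 6, 7}  B2 = {1, 4, 6, 7, 8}  B3 = {1, 2, 4, 5, 7}  B4 = {1, 3, 4, 6, 7}
Tree: B1–B2, B1–B3, B1–B4

Each bag holds 5 vertices, so the decomposition has width 4, which upper-bounds the treewidth. On the other hand G contains the 5-clique {1, 2, 4, 5, 7}. A clique must lie in a single bag of any decomposition, so no decomposition can have width below 4. The upper and lower bounds meet at 4, so that is the treewidth.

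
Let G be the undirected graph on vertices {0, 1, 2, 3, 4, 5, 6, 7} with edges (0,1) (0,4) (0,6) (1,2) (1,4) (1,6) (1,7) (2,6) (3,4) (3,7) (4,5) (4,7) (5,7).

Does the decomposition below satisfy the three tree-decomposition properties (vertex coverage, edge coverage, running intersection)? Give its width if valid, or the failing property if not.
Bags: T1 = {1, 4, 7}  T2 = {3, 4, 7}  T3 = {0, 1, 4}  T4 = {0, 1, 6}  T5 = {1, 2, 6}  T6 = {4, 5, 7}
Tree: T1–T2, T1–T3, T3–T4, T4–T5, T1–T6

Yes; width 2.

Checking the three conditions: (i) the bags cover all of {0, 1, 2, 3, 4, 5, 6, 7}; (ii) for each edge, some bag contains both endpoints; (iii) the bags containing any fixed vertex form a subtree. All hold, so the decomposition is valid with width 3 − 1 = 2.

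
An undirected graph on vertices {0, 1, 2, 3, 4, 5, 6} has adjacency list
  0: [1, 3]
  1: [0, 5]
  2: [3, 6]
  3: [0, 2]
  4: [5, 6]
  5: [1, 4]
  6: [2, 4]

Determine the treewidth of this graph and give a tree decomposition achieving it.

Treewidth 2.
One optimal decomposition is:
Bags: B1 = {0, 1, 5}  B2 = {0, 4, 5}  B3 = {0, 4, 6}  B4 = {0, 2, 6}  B5 = {0, 2, 3}
Tree: B1–B2, B2–B3, B3–B4, B4–B5

The largest bag has 3 vertices, giving width 2; this decomposition certifies tw(G) ≤ 2. The edges 0–1–5–4–6–2–3–0 form a cycle, so G is not a tree and its treewidth is at least 2. Therefore the treewidth is 2.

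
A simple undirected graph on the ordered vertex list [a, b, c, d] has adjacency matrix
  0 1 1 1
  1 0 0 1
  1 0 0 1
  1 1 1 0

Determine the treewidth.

2

A width-2 tree decomposition is:
Bags: B1 = {a, c, d}  B2 = {a, b, d}
Tree: B1–B2
Every bag has size at most 3, so the width is 3 − 1 = 2 and tw(G) ≤ 2. Conversely, {a, c, d} is a clique of size 3, and the vertices of any clique must share a bag in every tree decomposition; so some bag has ≥ 3 vertices and tw(G) ≥ 2. The upper and lower bounds meet at 2, so that is the treewidth.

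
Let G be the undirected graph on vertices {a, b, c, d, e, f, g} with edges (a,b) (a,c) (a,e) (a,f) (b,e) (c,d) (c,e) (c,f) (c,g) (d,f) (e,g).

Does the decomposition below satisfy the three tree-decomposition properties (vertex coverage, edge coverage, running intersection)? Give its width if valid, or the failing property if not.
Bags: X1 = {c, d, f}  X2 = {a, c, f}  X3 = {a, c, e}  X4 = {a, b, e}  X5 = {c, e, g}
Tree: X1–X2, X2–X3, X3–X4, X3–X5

Vertex coverage: the bags together contain {a, b, c, d, e, f, g}, the full vertex set. Edge coverage: each edge of G has both endpoints in at least one bag. Running intersection: for every vertex, the bags containing it form a connected subtree. All three properties hold, so this is a valid tree decomposition of width max|bag| − 1 = 2, and hence tw(G) ≤ 2.

Yes; width 2.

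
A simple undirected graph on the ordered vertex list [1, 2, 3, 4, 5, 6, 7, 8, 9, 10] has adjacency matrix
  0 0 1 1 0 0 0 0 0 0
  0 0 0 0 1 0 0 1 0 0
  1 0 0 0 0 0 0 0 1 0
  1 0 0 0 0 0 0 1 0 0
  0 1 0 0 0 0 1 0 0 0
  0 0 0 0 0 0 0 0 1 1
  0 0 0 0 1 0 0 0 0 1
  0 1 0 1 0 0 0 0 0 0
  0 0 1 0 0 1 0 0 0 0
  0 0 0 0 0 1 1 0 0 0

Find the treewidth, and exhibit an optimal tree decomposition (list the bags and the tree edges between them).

Treewidth 2.
One such decomposition:
Bags: B1 = {1, 3, 4}  B2 = {3, 4, 9}  B3 = {4, 6, 9}  B4 = {4, 6, 10}  B5 = {4, 7, 10}  B6 = {4, 5, 7}  B7 = {2, 4, 5}  B8 = {2, 4, 8}
Tree: B1–B2, B2–B3, B3–B4, B4–B5, B5–B6, B6–B7, B7–B8

Every bag has size at most 3, so the width is 3 − 1 = 2 and tw(G) ≤ 2. The edges 4–1–3–9–6–10–7–5–2–8–4 form a cycle, so G is not a tree and its treewidth is at least 2. Therefore the treewidth is 2.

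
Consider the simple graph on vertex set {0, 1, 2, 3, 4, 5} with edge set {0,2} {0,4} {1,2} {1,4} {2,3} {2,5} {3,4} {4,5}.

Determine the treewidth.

2

A width-2 tree decomposition is:
Bags: B1 = {0, 2, 4}  B2 = {2, 4, 5}  B3 = {2, 3, 4}  B4 = {1, 2, 4}
Tree: B1–B2, B2–B3, B3–B4
The largest bag has 3 vertices, giving width 2; this decomposition certifies tw(G) ≤ 2. Since 0–2–5–4–0 is a cycle in G, G is not acyclic. Forests are exactly the graphs of treewidth ≤ 1, so tw(G) ≥ 2. Hence tw(G) = 2 exactly.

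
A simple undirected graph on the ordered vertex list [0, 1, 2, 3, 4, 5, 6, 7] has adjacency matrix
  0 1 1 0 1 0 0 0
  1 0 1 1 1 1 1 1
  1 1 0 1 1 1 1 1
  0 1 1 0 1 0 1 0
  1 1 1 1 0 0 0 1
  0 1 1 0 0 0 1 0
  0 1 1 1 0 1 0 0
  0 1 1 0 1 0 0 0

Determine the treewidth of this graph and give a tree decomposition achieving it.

The largest bag has 4 vertices, giving width 3; this decomposition certifies tw(G) ≤ 3. Conversely, {0, 1, 2, 4} is a clique of size 4, and the vertices of any clique must share a bag in every tree decomposition; so some bag has ≥ 4 vertices and tw(G) ≥ 3. The upper and lower bounds meet at 3, so that is the treewidth.

Treewidth 3.
One optimal decomposition is:
Bags: B1 = {1, 2, 4, 7}  B2 = {1, 2, 3, 4}  B3 = {0, 1, 2, 4}  B4 = {1, 2, 3, 6}  B5 = {1, 2, 5, 6}
Tree: B1–B2, B1–B3, B2–B4, B4–B5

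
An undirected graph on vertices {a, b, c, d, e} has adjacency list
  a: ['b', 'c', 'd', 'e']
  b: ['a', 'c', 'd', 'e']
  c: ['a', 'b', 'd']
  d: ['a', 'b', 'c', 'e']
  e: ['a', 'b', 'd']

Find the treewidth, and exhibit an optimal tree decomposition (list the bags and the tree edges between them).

Every bag has size at most 4, so the width is 4 − 1 = 3 and tw(G) ≤ 3. Conversely, {a, b, d, e} is a clique of size 4, and the vertices of any clique must share a bag in every tree decomposition; so some bag has ≥ 4 vertices and tw(G) ≥ 3. Combining the bounds, tw(G) = 3.

Treewidth 3.
One such decomposition:
Bags: B1 = {a, b, c, d}  B2 = {a, b, d, e}
Tree: B1–B2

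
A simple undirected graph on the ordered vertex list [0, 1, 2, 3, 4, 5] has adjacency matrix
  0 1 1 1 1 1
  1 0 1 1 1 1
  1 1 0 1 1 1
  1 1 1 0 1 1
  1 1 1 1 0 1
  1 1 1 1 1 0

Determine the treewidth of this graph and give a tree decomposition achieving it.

Treewidth 5.
One such decomposition:
Bags: B1 = {0, 1, 2, 3, 4, 5}
Tree: (single bag)

With just one bag of size 6, the width is 6 − 1 = 5, so tw(G) ≤ 5. Conversely, {0, 1, 2, 3, 4, 5} is a clique of size 6, and the vertices of any clique must share a bag in every tree decomposition; so some bag has ≥ 6 vertices and tw(G) ≥ 5. The upper and lower bounds meet at 5, so that is the treewidth.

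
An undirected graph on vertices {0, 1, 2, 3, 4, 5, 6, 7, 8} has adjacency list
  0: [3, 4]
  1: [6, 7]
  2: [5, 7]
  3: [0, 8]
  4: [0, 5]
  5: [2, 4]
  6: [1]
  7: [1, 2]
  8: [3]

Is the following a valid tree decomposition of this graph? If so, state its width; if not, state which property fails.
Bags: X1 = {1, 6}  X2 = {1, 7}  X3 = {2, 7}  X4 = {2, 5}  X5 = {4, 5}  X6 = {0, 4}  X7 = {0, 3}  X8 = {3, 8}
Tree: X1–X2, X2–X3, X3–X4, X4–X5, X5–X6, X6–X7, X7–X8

Every vertex of G appears in some bag (union = {0, 1, 2, 3, 4, 5, 6, 7, 8}); every edge is covered by a bag; and for each vertex v the set of bags containing v is connected in the bag tree. The decomposition is therefore valid. The largest bag has 2 vertices, so the width is 1.

Yes; width 1.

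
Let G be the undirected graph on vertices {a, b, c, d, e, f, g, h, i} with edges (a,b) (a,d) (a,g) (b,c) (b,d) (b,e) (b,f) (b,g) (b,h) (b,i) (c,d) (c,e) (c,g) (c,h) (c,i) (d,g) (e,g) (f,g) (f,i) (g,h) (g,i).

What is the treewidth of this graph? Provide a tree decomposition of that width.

Each bag holds 4 vertices, so the decomposition has width 3, which upper-bounds the treewidth. For the lower bound, the 4 vertices {a, b, d, g} are pairwise adjacent, and any tree decomposition puts a clique entirely inside one bag — forcing width ≥ 3. The upper and lower bounds meet at 3, so that is the treewidth.

Treewidth 3.
One such decomposition:
Bags: B1 = {b, c, g, i}  B2 = {b, c, g, h}  B3 = {b, c, d, g}  B4 = {b, f, g, i}  B5 = {b, c, e, g}  B6 = {a, b, d, g}
Tree: B1–B2, B2–B3, B1–B4, B1–B5, B3–B6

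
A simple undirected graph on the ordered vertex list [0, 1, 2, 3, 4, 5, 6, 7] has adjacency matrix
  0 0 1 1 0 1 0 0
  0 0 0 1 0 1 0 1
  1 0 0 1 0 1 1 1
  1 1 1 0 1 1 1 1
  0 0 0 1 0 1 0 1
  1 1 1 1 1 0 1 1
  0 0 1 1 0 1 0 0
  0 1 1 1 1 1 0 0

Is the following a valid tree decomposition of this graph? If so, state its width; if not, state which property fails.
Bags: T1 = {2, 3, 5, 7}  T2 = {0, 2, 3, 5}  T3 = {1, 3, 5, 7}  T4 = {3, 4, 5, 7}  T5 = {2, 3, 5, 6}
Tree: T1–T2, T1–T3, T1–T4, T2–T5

Yes; width 3.

Every vertex of G appears in some bag (union = {0, 1, 2, 3, 4, 5, 6, 7}); every edge is covered by a bag; and for each vertex v the set of bags containing v is connected in the bag tree. The decomposition is therefore valid. The largest bag has 4 vertices, so the width is 3.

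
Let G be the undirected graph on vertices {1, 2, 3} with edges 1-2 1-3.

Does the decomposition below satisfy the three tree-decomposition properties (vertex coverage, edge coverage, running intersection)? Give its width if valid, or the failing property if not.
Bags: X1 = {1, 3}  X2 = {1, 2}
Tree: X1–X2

Yes; width 1.

Checking the three conditions: (i) the bags cover all of {1, 2, 3}; (ii) for each edge, some bag contains both endpoints; (iii) the bags containing any fixed vertex form a subtree. All hold, so the decomposition is valid with width 2 − 1 = 1.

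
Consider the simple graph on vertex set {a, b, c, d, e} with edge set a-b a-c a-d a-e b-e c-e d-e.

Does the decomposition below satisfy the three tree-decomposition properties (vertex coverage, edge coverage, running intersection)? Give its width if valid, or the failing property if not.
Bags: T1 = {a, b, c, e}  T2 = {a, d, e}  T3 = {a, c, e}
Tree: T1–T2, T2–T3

No — bags containing vertex c are not connected in the tree.

A tree decomposition must satisfy three properties: every vertex lies in some bag; for every edge, both endpoints lie together in some bag; and for every vertex, the bags containing it form a connected subtree. Here bags containing vertex c are not connected in the tree, so the decomposition is invalid.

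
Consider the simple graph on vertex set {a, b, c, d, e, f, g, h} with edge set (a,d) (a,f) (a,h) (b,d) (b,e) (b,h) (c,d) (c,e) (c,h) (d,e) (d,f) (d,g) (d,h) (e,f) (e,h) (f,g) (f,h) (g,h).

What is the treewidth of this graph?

A width-3 tree decomposition is:
Bags: B1 = {d, e, f, h}  B2 = {d, f, g, h}  B3 = {c, d, e, h}  B4 = {b, d, e, h}  B5 = {a, d, f, h}
Tree: B1–B2, B1–B3, B1–B4, B1–B5
Every bag has size at most 4, so the width is 4 − 1 = 3 and tw(G) ≤ 3. For the lower bound, the 4 vertices {c, d, e, h} are pairwise adjacent, and any tree decomposition puts a clique entirely inside one bag — forcing width ≥ 3. The upper and lower bounds meet at 3, so that is the treewidth.

3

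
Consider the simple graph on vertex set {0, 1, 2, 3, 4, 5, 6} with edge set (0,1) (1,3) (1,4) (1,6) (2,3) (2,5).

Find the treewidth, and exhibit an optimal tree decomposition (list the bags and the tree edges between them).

Treewidth 1.
One optimal decomposition is:
Bags: B1 = {0, 1}  B2 = {1, 6}  B3 = {1, 4}  B4 = {1, 3}  B5 = {2, 3}  B6 = {2, 5}
Tree: B1–B2, B1–B3, B3–B4, B4–B5, B5–B6

Each bag holds 2 vertices, so the decomposition has width 1, which upper-bounds the treewidth. Since G has at least one edge (e.g. 1–0), it is not an edgeless graph, so tw(G) ≥ 1. Therefore the treewidth is 1.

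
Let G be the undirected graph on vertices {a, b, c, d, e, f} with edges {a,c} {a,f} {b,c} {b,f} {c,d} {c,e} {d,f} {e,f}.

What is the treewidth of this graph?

A width-2 tree decomposition is:
Bags: B1 = {c, d, f}  B2 = {a, c, f}  B3 = {b, c, f}  B4 = {c, e, f}
Tree: B1–B2, B2–B3, B3–B4
The largest bag has 3 vertices, giving width 2; this decomposition certifies tw(G) ≤ 2. For the lower bound, G contains the cycle f–d–c–a–f, so G is not a forest; only forests have treewidth ≤ 1, hence tw(G) ≥ 2. The upper and lower bounds meet at 2, so that is the treewidth.

2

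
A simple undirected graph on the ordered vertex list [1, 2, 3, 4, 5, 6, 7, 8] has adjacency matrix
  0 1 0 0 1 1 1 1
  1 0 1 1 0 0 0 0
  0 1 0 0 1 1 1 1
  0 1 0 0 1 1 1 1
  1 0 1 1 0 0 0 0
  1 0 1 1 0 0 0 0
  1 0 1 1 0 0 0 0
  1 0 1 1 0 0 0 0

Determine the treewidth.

A width-3 tree decomposition is:
Bags: B1 = {1, 3, 4, 6}  B2 = {1, 2, 3, 4}  B3 = {1, 3, 4, 7}  B4 = {1, 3, 4, 5}  B5 = {1, 3, 4, 8}
Tree: B1–B2, B2–B3, B3–B4, B4–B5
Each bag holds 4 vertices, so the decomposition has width 3, which upper-bounds the treewidth. For the lower bound: the 4 vertex sets {1,6}, {2,3}, {4}, {7} are disjoint, each induces a connected subgraph, and every pair is joined by at least one edge of G. Contracting each set to a single vertex therefore yields K_{4} as a minor, and since treewidth is minor-monotone, tw(G) ≥ tw(K_{4}) = 3. The upper and lower bounds meet at 3, so that is the treewidth.

3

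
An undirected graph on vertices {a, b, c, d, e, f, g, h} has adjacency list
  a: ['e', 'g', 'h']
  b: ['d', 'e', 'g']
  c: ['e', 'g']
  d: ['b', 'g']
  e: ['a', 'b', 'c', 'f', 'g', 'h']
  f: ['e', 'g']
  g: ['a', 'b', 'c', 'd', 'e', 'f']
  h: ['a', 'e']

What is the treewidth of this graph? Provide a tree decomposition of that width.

Every bag has size at most 3, so the width is 3 − 1 = 2 and tw(G) ≤ 2. On the other hand G contains the 3-clique {b, d, g}. A clique must lie in a single bag of any decomposition, so no decomposition can have width below 2. Combining the bounds, tw(G) = 2.

Treewidth 2.
One optimal decomposition is:
Bags: B1 = {a, e, h}  B2 = {a, e, g}  B3 = {e, f, g}  B4 = {b, e, g}  B5 = {b, d, g}  B6 = {c, e, g}
Tree: B1–B2, B2–B3, B2–B4, B4–B5, B2–B6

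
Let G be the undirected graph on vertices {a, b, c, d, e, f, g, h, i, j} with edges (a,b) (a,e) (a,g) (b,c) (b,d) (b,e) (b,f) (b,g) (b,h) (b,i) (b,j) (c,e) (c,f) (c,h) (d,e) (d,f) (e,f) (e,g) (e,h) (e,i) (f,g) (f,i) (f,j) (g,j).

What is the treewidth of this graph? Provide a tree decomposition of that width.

The largest bag has 4 vertices, giving width 3; this decomposition certifies tw(G) ≤ 3. Conversely, {b, f, g, j} is a clique of size 4, and the vertices of any clique must share a bag in every tree decomposition; so some bag has ≥ 4 vertices and tw(G) ≥ 3. The upper and lower bounds meet at 3, so that is the treewidth.

Treewidth 3.
Bags: B1 = {b, e, f, g}  B2 = {a, b, e, g}  B3 = {b, e, f, i}  B4 = {b, d, e, f}  B5 = {b, f, g, j}  B6 = {b, c, e, f}  B7 = {b, c, e, h}
Tree: B1–B2, B1–B3, B3–B4, B1–B5, B3–B6, B6–B7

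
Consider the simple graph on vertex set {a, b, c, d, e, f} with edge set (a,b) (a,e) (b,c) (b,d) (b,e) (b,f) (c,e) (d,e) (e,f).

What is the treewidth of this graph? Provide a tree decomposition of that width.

Every bag has size at most 3, so the width is 3 − 1 = 2 and tw(G) ≤ 2. Conversely, {b, d, e} is a clique of size 3, and the vertices of any clique must share a bag in every tree decomposition; so some bag has ≥ 3 vertices and tw(G) ≥ 2. Therefore the treewidth is 2.

Treewidth 2.
Bags: B1 = {b, e, f}  B2 = {b, d, e}  B3 = {a, b, e}  B4 = {b, c, e}
Tree: B1–B2, B2–B3, B3–B4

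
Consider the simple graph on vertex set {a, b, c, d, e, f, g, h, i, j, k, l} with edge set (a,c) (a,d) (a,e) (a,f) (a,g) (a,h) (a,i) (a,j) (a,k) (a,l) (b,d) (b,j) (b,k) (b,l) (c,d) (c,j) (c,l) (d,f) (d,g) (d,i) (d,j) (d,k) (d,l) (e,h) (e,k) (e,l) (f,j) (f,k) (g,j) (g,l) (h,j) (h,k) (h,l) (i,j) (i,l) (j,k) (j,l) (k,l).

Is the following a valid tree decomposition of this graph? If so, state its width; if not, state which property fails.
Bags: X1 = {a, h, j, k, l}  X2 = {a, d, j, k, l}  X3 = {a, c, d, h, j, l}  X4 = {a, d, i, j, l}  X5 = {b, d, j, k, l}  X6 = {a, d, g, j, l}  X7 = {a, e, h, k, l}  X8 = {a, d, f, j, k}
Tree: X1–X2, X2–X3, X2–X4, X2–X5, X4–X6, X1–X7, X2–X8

No — bags containing vertex h are not connected in the tree.

A tree decomposition must satisfy three properties: every vertex lies in some bag; for every edge, both endpoints lie together in some bag; and for every vertex, the bags containing it form a connected subtree. Here bags containing vertex h are not connected in the tree, so the decomposition is invalid.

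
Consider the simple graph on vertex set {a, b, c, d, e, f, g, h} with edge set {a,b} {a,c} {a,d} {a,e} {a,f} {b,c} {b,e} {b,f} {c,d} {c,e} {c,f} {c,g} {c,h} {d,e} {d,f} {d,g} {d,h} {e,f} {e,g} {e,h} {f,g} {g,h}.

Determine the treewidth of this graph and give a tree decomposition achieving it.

Treewidth 4.
One such decomposition:
Bags: B1 = {c, d, e, f, g}  B2 = {a, c, d, e, f}  B3 = {c, d, e, g, h}  B4 = {a, b, c, e, f}
Tree: B1–B2, B1–B3, B2–B4

The largest bag has 5 vertices, giving width 4; this decomposition certifies tw(G) ≤ 4. For the lower bound, the 5 vertices {c, d, e, g, h} are pairwise adjacent, and any tree decomposition puts a clique entirely inside one bag — forcing width ≥ 4. Combining the bounds, tw(G) = 4.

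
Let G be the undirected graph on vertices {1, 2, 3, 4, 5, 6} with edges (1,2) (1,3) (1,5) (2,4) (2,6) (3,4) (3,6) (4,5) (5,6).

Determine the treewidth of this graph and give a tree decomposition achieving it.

Each bag holds 4 vertices, so the decomposition has width 3, which upper-bounds the treewidth. For the lower bound: the 4 vertex sets {2,6}, {1,3}, {5}, {4} are disjoint, each induces a connected subgraph, and every pair is joined by at least one edge of G. Contracting each set to a single vertex therefore yields K_{4} as a minor, and since treewidth is minor-monotone, tw(G) ≥ tw(K_{4}) = 3. The upper and lower bounds meet at 3, so that is the treewidth.

Treewidth 3.
One such decomposition:
Bags: B1 = {2, 3, 5, 6}  B2 = {1, 2, 3, 5}  B3 = {2, 3, 4, 5}
Tree: B1–B2, B2–B3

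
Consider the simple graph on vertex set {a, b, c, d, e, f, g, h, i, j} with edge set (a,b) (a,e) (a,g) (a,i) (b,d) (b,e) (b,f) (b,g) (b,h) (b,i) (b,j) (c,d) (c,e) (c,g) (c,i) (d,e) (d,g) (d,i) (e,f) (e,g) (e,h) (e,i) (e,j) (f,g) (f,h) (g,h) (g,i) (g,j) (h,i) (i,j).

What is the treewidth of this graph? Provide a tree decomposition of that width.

Treewidth 4.
One optimal decomposition is:
Bags: B1 = {b, e, g, i, j}  B2 = {a, b, e, g, i}  B3 = {b, d, e, g, i}  B4 = {c, d, e, g, i}  B5 = {b, e, g, h, i}  B6 = {b, e, f, g, h}
Tree: B1–B2, B2–B3, B3–B4, B1–B5, B5–B6

Every bag has size at most 5, so the width is 5 − 1 = 4 and tw(G) ≤ 4. Conversely, {c, d, e, g, i} is a clique of size 5, and the vertices of any clique must share a bag in every tree decomposition; so some bag has ≥ 5 vertices and tw(G) ≥ 4. Therefore the treewidth is 4.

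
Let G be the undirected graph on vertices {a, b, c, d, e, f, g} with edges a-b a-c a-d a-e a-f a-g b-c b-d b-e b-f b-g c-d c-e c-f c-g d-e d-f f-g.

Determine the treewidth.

4

A width-4 tree decomposition is:
Bags: B1 = {a, b, c, f, g}  B2 = {a, b, c, d, f}  B3 = {a, b, c, d, e}
Tree: B1–B2, B2–B3
Each bag holds 5 vertices, so the decomposition has width 4, which upper-bounds the treewidth. On the other hand G contains the 5-clique {a, b, c, d, e}. A clique must lie in a single bag of any decomposition, so no decomposition can have width below 4. Therefore the treewidth is 4.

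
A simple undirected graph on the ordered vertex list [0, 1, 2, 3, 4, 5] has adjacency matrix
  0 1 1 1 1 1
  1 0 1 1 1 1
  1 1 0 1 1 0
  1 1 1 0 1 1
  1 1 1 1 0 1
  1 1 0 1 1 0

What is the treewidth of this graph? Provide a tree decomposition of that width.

Treewidth 4.
One such decomposition:
Bags: B1 = {0, 1, 3, 4, 5}  B2 = {0, 1, 2, 3, 4}
Tree: B1–B2

Every bag has size at most 5, so the width is 5 − 1 = 4 and tw(G) ≤ 4. Conversely, {0, 1, 2, 3, 4} is a clique of size 5, and the vertices of any clique must share a bag in every tree decomposition; so some bag has ≥ 5 vertices and tw(G) ≥ 4. Combining the bounds, tw(G) = 4.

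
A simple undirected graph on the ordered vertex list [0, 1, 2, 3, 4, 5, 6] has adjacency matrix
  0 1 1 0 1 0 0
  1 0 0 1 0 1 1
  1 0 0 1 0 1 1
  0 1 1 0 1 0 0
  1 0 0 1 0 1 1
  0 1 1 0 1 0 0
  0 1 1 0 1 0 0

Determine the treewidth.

A width-3 tree decomposition is:
Bags: B1 = {1, 2, 3, 4}  B2 = {1, 2, 4, 6}  B3 = {0, 1, 2, 4}  B4 = {1, 2, 4, 5}
Tree: B1–B2, B2–B3, B3–B4
Every bag has size at most 4, so the width is 4 − 1 = 3 and tw(G) ≤ 3. For the lower bound: the 4 vertex sets {3,4}, {1,6}, {2}, {0} are disjoint, each induces a connected subgraph, and every pair is joined by at least one edge of G. Contracting each set to a single vertex therefore yields K_{4} as a minor, and since treewidth is minor-monotone, tw(G) ≥ tw(K_{4}) = 3. The upper and lower bounds meet at 3, so that is the treewidth.

3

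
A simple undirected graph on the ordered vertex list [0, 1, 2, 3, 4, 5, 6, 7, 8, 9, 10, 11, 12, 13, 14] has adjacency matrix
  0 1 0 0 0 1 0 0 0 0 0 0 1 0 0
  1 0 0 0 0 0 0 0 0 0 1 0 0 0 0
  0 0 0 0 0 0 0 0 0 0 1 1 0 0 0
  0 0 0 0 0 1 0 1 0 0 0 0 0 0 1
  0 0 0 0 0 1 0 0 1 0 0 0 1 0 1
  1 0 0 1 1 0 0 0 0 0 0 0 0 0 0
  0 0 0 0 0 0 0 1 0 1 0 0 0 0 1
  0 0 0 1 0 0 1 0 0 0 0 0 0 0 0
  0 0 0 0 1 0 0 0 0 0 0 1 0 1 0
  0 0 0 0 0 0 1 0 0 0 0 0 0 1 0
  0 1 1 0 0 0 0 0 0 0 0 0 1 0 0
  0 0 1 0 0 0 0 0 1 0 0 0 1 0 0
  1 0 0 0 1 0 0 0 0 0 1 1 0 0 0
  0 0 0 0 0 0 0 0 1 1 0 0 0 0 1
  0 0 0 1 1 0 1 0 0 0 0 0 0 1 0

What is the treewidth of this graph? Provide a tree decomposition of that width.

Treewidth 3.
Bags: B1 = {0, 1, 2, 10}  B2 = {0, 2, 10, 12}  B3 = {0, 2, 11, 12}  B4 = {0, 5, 11, 12}  B5 = {4, 5, 11, 12}  B6 = {4, 5, 8, 11}  B7 = {3, 4, 5, 8}  B8 = {3, 4, 8, 14}  B9 = {3, 8, 13, 14}  B10 = {3, 7, 13, 14}  B11 = {6, 7, 13, 14}  B12 = {6, 7, 9, 13}
Tree: B1–B2, B2–B3, B3–B4, B4–B5, B5–B6, B6–B7, B7–B8, B8–B9, B9–B10, B10–B11, B11–B12

The largest bag has 4 vertices, giving width 3; this decomposition certifies tw(G) ≤ 3. For the lower bound: the 4 vertex sets {1,2,10}, {0}, {12}, {4,5,8,11} are disjoint, each induces a connected subgraph, and every pair is joined by at least one edge of G. Contracting each set to a single vertex therefore yields K_{4} as a minor, and since treewidth is minor-monotone, tw(G) ≥ tw(K_{4}) = 3. The upper and lower bounds meet at 3, so that is the treewidth.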